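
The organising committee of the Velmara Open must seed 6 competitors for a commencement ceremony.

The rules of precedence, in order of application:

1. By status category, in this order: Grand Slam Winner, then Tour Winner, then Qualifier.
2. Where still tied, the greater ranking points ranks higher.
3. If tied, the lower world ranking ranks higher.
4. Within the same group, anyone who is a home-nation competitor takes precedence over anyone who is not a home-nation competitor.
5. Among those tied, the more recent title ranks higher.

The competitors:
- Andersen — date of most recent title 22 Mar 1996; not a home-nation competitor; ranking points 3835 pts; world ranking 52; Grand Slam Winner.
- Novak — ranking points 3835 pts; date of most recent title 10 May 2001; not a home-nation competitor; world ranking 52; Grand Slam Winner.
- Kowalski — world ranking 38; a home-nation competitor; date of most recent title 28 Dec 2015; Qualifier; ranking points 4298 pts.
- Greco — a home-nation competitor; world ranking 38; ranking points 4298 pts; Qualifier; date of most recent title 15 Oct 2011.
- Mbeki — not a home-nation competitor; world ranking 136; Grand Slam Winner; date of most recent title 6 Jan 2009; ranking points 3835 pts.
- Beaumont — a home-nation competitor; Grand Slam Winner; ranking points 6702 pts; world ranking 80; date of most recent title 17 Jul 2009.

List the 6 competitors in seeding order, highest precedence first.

By status category: Beaumont, Novak, Andersen and Mbeki (Grand Slam Winner); then Kowalski and Greco (Qualifier).
Among Beaumont, Novak, Andersen and Mbeki, by ranking points (higher first): Beaumont (6702 pts) before Novak, Andersen and Mbeki (3835 pts).
Among Novak, Andersen and Mbeki, by world ranking (lower first): Novak and Andersen (52) before Mbeki (136).
Novak and Andersen are each not a home-nation competitor, so the next rule applies.
Among Novak and Andersen, by date of most recent title (later first): Novak (10 May 2001) before Andersen (22 Mar 1996).
Kowalski and Greco both have ranking points 4298 pts, so the next rule applies.
Kowalski and Greco both have world ranking 38, so the next rule applies.
Kowalski and Greco are each a home-nation competitor, so the next rule applies.
Among Kowalski and Greco, by date of most recent title (later first): Kowalski (28 Dec 2015) before Greco (15 Oct 2011).
Full order: Beaumont, Novak, Andersen, Mbeki, Kowalski, Greco.

Beaumont, Novak, Andersen, Mbeki, Kowalski, Greco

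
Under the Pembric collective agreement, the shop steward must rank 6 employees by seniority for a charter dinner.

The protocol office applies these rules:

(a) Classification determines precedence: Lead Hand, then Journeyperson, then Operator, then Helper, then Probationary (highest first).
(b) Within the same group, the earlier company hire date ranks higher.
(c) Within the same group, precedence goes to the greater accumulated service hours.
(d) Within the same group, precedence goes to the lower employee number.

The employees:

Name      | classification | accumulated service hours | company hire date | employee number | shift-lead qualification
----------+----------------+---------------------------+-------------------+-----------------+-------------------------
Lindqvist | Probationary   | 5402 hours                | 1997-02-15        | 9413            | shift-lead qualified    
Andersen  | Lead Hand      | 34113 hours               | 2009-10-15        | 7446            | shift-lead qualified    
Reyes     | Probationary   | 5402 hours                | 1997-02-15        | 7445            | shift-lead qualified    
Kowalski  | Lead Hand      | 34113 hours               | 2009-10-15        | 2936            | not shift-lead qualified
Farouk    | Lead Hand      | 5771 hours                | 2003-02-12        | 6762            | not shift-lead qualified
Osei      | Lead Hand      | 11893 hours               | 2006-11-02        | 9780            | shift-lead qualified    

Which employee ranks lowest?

By classification: Farouk, Osei, Kowalski and Andersen (Lead Hand); then Reyes and Lindqvist (Probationary).
Among Farouk, Osei, Kowalski and Andersen, by company hire date (earlier first): Farouk (2003-02-12) before Osei (2006-11-02) before Kowalski and Andersen (2009-10-15).
Kowalski and Andersen both have accumulated service hours 34113 hours, so the next rule applies.
Among Kowalski and Andersen, by employee number (lower first): Kowalski (2936) before Andersen (7446).
Reyes and Lindqvist both have company hire date 1997-02-15, so the next rule applies.
Reyes and Lindqvist both have accumulated service hours 5402 hours, so the next rule applies.
Among Reyes and Lindqvist, by employee number (lower first): Reyes (7445) before Lindqvist (9413).
Order: Farouk, Osei, Kowalski, Andersen, Reyes, Lindqvist.

Lindqvist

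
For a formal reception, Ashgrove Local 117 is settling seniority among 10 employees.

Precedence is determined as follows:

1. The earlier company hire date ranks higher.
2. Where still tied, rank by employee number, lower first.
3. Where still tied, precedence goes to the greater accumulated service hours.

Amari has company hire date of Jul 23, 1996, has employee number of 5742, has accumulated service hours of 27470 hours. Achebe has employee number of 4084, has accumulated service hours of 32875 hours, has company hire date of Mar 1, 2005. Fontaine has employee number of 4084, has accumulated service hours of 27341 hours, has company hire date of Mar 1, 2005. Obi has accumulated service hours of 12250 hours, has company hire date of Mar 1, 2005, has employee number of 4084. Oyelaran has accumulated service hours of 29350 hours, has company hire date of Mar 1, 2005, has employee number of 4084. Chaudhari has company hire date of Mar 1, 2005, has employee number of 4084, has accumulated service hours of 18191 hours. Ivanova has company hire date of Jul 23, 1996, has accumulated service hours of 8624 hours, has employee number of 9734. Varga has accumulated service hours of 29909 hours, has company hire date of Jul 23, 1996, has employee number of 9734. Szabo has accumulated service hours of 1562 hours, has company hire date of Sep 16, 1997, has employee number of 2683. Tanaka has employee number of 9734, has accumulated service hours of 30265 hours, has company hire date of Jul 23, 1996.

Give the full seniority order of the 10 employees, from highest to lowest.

By company hire date (earlier first): Amari, Tanaka, Varga and Ivanova (each Jul 23, 1996); then Szabo (Sep 16, 1997); then Achebe, Oyelaran, Fontaine, Chaudhari and Obi (each Mar 1, 2005).
Among Amari, Tanaka, Varga and Ivanova, by employee number (lower first): Amari (5742) before Tanaka, Varga and Ivanova (9734).
Among Tanaka, Varga and Ivanova, by accumulated service hours (higher first): Tanaka (30265 hours) before Varga (29909 hours) before Ivanova (8624 hours).
Achebe, Oyelaran, Fontaine, Chaudhari and Obi all have employee number 4084, so the next rule applies.
Among Achebe, Oyelaran, Fontaine, Chaudhari and Obi, by accumulated service hours (higher first): Achebe (32875 hours) before Oyelaran (29350 hours) before Fontaine (27341 hours) before Chaudhari (18191 hours) before Obi (12250 hours).
Full order: Amari, Tanaka, Varga, Ivanova, Szabo, Achebe, Oyelaran, Fontaine, Chaudhari, Obi.

Amari, Tanaka, Varga, Ivanova, Szabo, Achebe, Oyelaran, Fontaine, Chaudhari, Obi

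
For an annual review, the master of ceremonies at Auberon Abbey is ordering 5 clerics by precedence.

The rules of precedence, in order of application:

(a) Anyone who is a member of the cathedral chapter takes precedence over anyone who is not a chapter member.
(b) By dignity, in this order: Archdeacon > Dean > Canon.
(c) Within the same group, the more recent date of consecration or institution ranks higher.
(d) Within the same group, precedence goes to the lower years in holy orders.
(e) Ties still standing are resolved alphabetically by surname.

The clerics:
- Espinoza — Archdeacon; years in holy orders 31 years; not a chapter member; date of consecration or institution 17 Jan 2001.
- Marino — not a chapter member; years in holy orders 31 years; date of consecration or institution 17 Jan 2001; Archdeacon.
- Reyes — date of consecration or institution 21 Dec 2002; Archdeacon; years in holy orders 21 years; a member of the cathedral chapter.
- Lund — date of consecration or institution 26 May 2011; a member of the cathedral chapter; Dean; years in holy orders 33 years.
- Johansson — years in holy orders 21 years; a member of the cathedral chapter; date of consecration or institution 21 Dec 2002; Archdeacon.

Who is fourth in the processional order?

Espinoza

By the first rule: Johansson, Reyes and Lund (each a member of the cathedral chapter); then Espinoza and Marino (both not a chapter member).
Among Johansson, Reyes and Lund, by dignity: Johansson and Reyes (Archdeacon) before Lund (Dean).
Johansson and Reyes both have date of consecration or institution 21 Dec 2002, so the next rule applies.
Johansson and Reyes both have years in holy orders 21 years, so the next rule applies.
Among Johansson and Reyes, alphabetically by surname: Johansson before Reyes.
Espinoza and Marino are each Archdeacon, so the next rule applies.
Espinoza and Marino both have date of consecration or institution 17 Jan 2001, so the next rule applies.
Espinoza and Marino both have years in holy orders 31 years, so the next rule applies.
Among Espinoza and Marino, alphabetically by surname: Espinoza before Marino.
Order: Johansson, Reyes, Lund, Espinoza, Marino.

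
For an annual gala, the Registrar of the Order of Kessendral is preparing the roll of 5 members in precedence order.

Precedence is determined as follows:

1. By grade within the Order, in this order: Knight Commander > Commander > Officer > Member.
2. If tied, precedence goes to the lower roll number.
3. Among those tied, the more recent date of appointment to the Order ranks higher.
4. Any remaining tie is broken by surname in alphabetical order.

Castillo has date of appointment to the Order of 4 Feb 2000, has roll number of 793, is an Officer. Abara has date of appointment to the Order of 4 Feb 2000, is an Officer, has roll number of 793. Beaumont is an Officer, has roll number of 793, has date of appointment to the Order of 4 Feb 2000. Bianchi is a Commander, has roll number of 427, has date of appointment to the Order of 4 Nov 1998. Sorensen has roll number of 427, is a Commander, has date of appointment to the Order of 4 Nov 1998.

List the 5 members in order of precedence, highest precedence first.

By grade within the Order: Bianchi and Sorensen (Commander); then Abara, Beaumont and Castillo (Officer).
Bianchi and Sorensen both have roll number 427, so the next rule applies.
Bianchi and Sorensen both have date of appointment to the Order 4 Nov 1998, so the next rule applies.
Among Bianchi and Sorensen, alphabetically by surname: Bianchi before Sorensen.
Abara, Beaumont and Castillo all have roll number 793, so the next rule applies.
Abara, Beaumont and Castillo all have date of appointment to the Order 4 Feb 2000, so the next rule applies.
Among Abara, Beaumont and Castillo, alphabetically by surname: Abara before Beaumont before Castillo.
Full order: Bianchi, Sorensen, Abara, Beaumont, Castillo.

Bianchi, Sorensen, Abara, Beaumont, Castillo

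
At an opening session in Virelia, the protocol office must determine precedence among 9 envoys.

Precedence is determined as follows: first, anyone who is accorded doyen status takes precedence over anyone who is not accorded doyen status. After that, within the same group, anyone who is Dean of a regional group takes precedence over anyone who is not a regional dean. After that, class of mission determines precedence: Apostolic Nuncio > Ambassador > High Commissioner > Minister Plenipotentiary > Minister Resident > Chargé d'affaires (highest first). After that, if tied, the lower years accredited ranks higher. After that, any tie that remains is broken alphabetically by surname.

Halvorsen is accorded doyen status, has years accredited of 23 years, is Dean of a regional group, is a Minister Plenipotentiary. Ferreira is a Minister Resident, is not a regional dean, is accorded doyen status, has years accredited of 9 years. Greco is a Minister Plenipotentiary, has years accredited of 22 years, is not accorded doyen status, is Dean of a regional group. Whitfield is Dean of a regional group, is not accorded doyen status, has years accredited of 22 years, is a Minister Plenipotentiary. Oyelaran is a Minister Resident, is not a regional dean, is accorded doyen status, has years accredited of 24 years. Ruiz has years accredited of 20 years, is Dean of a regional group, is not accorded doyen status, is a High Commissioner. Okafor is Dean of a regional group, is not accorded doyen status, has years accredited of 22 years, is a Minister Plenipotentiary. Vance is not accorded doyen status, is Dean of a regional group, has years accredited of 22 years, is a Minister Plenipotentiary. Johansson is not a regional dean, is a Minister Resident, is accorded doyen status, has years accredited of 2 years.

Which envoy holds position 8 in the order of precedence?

Vance

By the first rule: Halvorsen, Johansson, Ferreira and Oyelaran (each accorded doyen status); then Ruiz, Greco, Okafor, Vance and Whitfield (each not accorded doyen status).
Among Halvorsen, Johansson, Ferreira and Oyelaran, Dean of a regional group before not a regional dean: Halvorsen (Dean of a regional group) before Johansson, Ferreira and Oyelaran (not a regional dean).
Johansson, Ferreira and Oyelaran are each Minister Resident, so the next rule applies.
Among Johansson, Ferreira and Oyelaran, by years accredited (lower first): Johansson (2 years) before Ferreira (9 years) before Oyelaran (24 years).
Ruiz, Greco, Okafor, Vance and Whitfield are each Dean of a regional group, so the next rule applies.
Among Ruiz, Greco, Okafor, Vance and Whitfield, by class of mission: Ruiz (High Commissioner) before Greco, Okafor, Vance and Whitfield (Minister Plenipotentiary).
Greco, Okafor, Vance and Whitfield all have years accredited 22 years, so the next rule applies.
Among Greco, Okafor, Vance and Whitfield, alphabetically by surname: Greco before Okafor before Vance before Whitfield.
Order: Halvorsen, Johansson, Ferreira, Oyelaran, Ruiz, Greco, Okafor, Vance, Whitfield.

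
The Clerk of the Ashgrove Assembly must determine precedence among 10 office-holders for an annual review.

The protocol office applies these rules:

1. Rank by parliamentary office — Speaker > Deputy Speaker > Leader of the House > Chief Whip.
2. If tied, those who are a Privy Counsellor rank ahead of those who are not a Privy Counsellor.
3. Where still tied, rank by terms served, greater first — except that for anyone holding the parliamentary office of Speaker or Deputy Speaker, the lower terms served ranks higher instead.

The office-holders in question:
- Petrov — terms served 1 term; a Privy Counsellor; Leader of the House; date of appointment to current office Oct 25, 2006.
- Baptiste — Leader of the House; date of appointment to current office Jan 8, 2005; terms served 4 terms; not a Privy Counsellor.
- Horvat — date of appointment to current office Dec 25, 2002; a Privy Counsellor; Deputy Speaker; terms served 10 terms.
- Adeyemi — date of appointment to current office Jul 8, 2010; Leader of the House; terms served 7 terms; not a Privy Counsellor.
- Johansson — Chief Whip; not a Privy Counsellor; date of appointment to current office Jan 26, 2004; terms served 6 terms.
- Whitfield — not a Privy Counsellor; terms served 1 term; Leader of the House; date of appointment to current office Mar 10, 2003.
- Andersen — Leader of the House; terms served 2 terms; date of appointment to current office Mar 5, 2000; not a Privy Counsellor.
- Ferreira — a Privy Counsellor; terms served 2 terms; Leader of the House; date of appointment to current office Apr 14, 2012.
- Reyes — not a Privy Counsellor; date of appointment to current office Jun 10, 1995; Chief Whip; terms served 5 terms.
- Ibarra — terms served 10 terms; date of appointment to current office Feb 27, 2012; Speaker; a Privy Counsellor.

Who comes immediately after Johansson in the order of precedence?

By parliamentary office: Ibarra (Speaker); then Horvat (Deputy Speaker); then Ferreira, Petrov, Adeyemi, Baptiste, Andersen and Whitfield (Leader of the House); then Johansson and Reyes (Chief Whip).
Among Ferreira, Petrov, Adeyemi, Baptiste, Andersen and Whitfield, a Privy Counsellor before not a Privy Counsellor: Ferreira and Petrov (a Privy Counsellor) before Adeyemi, Baptiste, Andersen and Whitfield (not a Privy Counsellor).
Among Ferreira and Petrov, by terms served (higher first): Ferreira (2 terms) before Petrov (1 term).
Among Adeyemi, Baptiste, Andersen and Whitfield, by terms served (higher first): Adeyemi (7 terms) before Baptiste (4 terms) before Andersen (2 terms) before Whitfield (1 term).
Johansson and Reyes are each not a Privy Counsellor, so the next rule applies.
Among Johansson and Reyes, by terms served (higher first): Johansson (6 terms) before Reyes (5 terms).
Order: Ibarra, Horvat, Ferreira, Petrov, Adeyemi, Baptiste, Andersen, Whitfield, Johansson, Reyes.

Reyes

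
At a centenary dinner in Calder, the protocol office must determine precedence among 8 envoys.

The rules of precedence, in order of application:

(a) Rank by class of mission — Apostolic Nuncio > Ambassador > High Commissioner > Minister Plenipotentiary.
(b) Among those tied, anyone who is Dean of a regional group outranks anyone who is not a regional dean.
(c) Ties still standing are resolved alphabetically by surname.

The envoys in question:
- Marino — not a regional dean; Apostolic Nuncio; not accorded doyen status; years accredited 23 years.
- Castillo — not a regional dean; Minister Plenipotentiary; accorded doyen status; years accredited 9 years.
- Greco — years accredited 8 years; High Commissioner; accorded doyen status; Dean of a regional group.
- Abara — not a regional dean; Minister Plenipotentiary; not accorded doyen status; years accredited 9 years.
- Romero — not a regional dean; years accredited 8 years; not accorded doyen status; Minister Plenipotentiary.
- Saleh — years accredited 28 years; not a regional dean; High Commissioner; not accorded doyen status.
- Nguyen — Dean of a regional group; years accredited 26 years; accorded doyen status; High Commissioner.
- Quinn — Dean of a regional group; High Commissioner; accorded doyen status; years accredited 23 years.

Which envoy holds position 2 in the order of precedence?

By class of mission: Marino (Apostolic Nuncio); then Greco, Nguyen, Quinn and Saleh (High Commissioner); then Abara, Castillo and Romero (Minister Plenipotentiary).
Among Greco, Nguyen, Quinn and Saleh, Dean of a regional group before not a regional dean: Greco, Nguyen and Quinn (Dean of a regional group) before Saleh (not a regional dean).
Among Greco, Nguyen and Quinn, alphabetically by surname: Greco before Nguyen before Quinn.
Abara, Castillo and Romero are each not a regional dean, so the next rule applies.
Among Abara, Castillo and Romero, alphabetically by surname: Abara before Castillo before Romero.
Order: Marino, Greco, Nguyen, Quinn, Saleh, Abara, Castillo, Romero.

Greco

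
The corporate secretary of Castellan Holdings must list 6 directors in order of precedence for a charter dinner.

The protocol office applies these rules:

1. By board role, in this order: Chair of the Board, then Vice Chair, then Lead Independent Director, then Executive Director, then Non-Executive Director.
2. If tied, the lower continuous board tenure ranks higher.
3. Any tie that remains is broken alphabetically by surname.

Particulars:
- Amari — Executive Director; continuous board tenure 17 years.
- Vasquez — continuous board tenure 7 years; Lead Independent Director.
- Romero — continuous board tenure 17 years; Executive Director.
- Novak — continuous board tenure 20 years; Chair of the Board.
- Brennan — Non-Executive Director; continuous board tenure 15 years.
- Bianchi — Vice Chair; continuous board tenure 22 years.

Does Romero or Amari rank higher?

By board role: Novak (Chair of the Board); then Bianchi (Vice Chair); then Vasquez (Lead Independent Director); then Amari and Romero (Executive Director); then Brennan (Non-Executive Director).
Amari and Romero both have continuous board tenure 17 years, so the next rule applies.
Among Amari and Romero, alphabetically by surname: Amari before Romero.
So Amari takes precedence.

Amari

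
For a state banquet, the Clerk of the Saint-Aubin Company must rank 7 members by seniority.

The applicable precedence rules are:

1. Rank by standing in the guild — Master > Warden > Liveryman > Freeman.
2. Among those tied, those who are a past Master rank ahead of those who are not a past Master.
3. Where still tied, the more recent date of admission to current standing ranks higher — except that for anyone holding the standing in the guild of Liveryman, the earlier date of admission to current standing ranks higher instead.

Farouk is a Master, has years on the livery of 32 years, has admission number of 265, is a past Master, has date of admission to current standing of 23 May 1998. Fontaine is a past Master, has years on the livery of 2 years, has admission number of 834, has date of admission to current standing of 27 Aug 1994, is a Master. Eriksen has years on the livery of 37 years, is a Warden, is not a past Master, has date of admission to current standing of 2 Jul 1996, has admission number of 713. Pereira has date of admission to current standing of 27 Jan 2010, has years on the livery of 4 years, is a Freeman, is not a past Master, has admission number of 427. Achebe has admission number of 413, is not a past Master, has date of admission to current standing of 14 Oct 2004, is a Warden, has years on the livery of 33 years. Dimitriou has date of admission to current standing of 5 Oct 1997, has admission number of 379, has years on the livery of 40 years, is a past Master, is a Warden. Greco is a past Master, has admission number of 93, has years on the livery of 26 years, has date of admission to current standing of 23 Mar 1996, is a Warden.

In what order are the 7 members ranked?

By standing in the guild: Farouk and Fontaine (Master); then Dimitriou, Greco, Achebe and Eriksen (Warden); then Pereira (Freeman).
Farouk and Fontaine are each a past Master, so the next rule applies.
Among Farouk and Fontaine, by date of admission to current standing (later first): Farouk (23 May 1998) before Fontaine (27 Aug 1994).
Among Dimitriou, Greco, Achebe and Eriksen, a past Master before not a past Master: Dimitriou and Greco (a past Master) before Achebe and Eriksen (not a past Master).
Among Dimitriou and Greco, by date of admission to current standing (later first): Dimitriou (5 Oct 1997) before Greco (23 Mar 1996).
Among Achebe and Eriksen, by date of admission to current standing (later first): Achebe (14 Oct 2004) before Eriksen (2 Jul 1996).
Full order: Farouk, Fontaine, Dimitriou, Greco, Achebe, Eriksen, Pereira.

Farouk, Fontaine, Dimitriou, Greco, Achebe, Eriksen, Pereira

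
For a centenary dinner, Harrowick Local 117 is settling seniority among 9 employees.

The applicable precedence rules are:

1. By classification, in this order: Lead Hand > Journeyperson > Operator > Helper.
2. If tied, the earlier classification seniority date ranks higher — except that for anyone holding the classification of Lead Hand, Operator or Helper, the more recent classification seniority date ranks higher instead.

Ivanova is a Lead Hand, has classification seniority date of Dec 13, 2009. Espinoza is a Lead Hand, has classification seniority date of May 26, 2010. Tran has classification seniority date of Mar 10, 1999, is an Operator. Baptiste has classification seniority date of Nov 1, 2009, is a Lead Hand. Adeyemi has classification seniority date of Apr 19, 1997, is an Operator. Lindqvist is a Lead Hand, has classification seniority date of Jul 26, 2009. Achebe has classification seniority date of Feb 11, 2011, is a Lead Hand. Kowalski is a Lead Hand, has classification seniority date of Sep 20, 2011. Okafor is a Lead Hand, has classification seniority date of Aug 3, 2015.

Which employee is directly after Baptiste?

Lindqvist

By classification: Okafor, Kowalski, Achebe, Espinoza, Ivanova, Baptiste and Lindqvist (Lead Hand); then Tran and Adeyemi (Operator).
Among Okafor, Kowalski, Achebe, Espinoza, Ivanova, Baptiste and Lindqvist, by classification seniority date (later first) (reversed rule for this group): Okafor (Aug 3, 2015) before Kowalski (Sep 20, 2011) before Achebe (Feb 11, 2011) before Espinoza (May 26, 2010) before Ivanova (Dec 13, 2009) before Baptiste (Nov 1, 2009) before Lindqvist (Jul 26, 2009).
Among Tran and Adeyemi, by classification seniority date (later first) (reversed rule for this group): Tran (Mar 10, 1999) before Adeyemi (Apr 19, 1997).
Order: Okafor, Kowalski, Achebe, Espinoza, Ivanova, Baptiste, Lindqvist, Tran, Adeyemi.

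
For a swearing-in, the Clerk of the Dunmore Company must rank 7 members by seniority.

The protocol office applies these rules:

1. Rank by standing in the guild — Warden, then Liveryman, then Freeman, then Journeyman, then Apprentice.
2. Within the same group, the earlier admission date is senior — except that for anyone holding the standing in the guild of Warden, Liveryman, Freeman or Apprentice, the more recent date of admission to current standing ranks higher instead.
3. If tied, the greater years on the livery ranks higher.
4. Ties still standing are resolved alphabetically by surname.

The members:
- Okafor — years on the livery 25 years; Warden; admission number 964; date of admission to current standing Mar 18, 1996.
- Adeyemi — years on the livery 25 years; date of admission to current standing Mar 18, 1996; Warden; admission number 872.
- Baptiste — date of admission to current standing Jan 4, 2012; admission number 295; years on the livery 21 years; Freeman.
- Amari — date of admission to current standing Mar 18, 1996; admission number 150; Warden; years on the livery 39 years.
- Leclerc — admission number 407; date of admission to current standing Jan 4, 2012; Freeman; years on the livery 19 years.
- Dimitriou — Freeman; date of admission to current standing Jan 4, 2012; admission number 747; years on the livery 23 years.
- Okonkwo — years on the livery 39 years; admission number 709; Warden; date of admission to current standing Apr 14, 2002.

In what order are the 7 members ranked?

Okonkwo, Amari, Adeyemi, Okafor, Dimitriou, Baptiste, Leclerc

By standing in the guild: Okonkwo, Amari, Adeyemi and Okafor (Warden); then Dimitriou, Baptiste and Leclerc (Freeman).
Among Okonkwo, Amari, Adeyemi and Okafor, by date of admission to current standing (later first) (reversed rule for this group): Okonkwo (Apr 14, 2002) before Amari, Adeyemi and Okafor (Mar 18, 1996).
Among Amari, Adeyemi and Okafor, by years on the livery (higher first): Amari (39 years) before Adeyemi and Okafor (25 years).
Among Adeyemi and Okafor, alphabetically by surname: Adeyemi before Okafor.
Dimitriou, Baptiste and Leclerc all have date of admission to current standing Jan 4, 2012, so the next rule applies.
Among Dimitriou, Baptiste and Leclerc, by years on the livery (higher first): Dimitriou (23 years) before Baptiste (21 years) before Leclerc (19 years).
Full order: Okonkwo, Amari, Adeyemi, Okafor, Dimitriou, Baptiste, Leclerc.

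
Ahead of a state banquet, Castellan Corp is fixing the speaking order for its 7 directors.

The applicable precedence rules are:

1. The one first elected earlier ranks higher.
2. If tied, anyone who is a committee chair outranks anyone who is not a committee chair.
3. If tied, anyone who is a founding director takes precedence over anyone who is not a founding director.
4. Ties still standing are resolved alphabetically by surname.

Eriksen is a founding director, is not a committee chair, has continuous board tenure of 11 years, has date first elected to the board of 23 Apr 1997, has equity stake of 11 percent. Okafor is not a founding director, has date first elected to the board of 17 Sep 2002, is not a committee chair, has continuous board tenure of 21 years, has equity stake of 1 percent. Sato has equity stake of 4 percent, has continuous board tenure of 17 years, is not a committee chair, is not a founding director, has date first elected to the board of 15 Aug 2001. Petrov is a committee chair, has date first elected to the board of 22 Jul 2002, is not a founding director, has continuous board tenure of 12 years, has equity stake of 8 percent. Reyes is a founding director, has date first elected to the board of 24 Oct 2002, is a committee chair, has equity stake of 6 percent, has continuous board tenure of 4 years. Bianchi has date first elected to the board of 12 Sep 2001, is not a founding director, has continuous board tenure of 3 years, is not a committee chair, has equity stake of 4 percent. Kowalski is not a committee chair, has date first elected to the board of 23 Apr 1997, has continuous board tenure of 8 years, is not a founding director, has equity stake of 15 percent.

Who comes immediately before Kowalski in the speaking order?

Eriksen

By date first elected to the board (earlier first): Eriksen and Kowalski (both 23 Apr 1997); then Sato (15 Aug 2001); then Bianchi (12 Sep 2001); then Petrov (22 Jul 2002); then Okafor (17 Sep 2002); then Reyes (24 Oct 2002).
Eriksen and Kowalski are each not a committee chair, so the next rule applies.
Among Eriksen and Kowalski, a founding director before not a founding director: Eriksen (a founding director) before Kowalski (not a founding director).
Order: Eriksen, Kowalski, Sato, Bianchi, Petrov, Okafor, Reyes.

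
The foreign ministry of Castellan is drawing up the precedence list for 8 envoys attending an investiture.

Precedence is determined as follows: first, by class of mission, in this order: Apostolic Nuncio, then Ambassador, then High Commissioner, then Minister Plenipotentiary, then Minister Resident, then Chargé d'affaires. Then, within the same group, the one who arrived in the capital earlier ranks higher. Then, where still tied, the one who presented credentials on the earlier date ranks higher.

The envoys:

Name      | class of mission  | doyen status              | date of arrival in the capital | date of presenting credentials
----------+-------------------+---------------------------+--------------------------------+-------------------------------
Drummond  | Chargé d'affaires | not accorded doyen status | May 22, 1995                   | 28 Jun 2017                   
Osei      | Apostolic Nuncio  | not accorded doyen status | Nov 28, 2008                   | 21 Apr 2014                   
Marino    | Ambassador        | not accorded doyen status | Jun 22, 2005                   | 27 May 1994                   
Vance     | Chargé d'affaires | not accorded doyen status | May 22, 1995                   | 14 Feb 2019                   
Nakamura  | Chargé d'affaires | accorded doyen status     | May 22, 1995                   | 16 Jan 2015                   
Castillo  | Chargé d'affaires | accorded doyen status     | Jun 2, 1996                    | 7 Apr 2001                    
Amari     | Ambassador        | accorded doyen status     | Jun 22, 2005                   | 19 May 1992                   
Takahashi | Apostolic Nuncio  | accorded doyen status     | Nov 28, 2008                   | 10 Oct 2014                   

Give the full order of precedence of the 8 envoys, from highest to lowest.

By class of mission: Osei and Takahashi (Apostolic Nuncio); then Amari and Marino (Ambassador); then Nakamura, Drummond, Vance and Castillo (Chargé d'affaires).
Osei and Takahashi both have date of arrival in the capital Nov 28, 2008, so the next rule applies.
Among Osei and Takahashi, by date of presenting credentials (earlier first): Osei (21 Apr 2014) before Takahashi (10 Oct 2014).
Amari and Marino both have date of arrival in the capital Jun 22, 2005, so the next rule applies.
Among Amari and Marino, by date of presenting credentials (earlier first): Amari (19 May 1992) before Marino (27 May 1994).
Among Nakamura, Drummond, Vance and Castillo, by date of arrival in the capital (earlier first): Nakamura, Drummond and Vance (May 22, 1995) before Castillo (Jun 2, 1996).
Among Nakamura, Drummond and Vance, by date of presenting credentials (earlier first): Nakamura (16 Jan 2015) before Drummond (28 Jun 2017) before Vance (14 Feb 2019).
Full order: Osei, Takahashi, Amari, Marino, Nakamura, Drummond, Vance, Castillo.

Osei, Takahashi, Amari, Marino, Nakamura, Drummond, Vance, Castillo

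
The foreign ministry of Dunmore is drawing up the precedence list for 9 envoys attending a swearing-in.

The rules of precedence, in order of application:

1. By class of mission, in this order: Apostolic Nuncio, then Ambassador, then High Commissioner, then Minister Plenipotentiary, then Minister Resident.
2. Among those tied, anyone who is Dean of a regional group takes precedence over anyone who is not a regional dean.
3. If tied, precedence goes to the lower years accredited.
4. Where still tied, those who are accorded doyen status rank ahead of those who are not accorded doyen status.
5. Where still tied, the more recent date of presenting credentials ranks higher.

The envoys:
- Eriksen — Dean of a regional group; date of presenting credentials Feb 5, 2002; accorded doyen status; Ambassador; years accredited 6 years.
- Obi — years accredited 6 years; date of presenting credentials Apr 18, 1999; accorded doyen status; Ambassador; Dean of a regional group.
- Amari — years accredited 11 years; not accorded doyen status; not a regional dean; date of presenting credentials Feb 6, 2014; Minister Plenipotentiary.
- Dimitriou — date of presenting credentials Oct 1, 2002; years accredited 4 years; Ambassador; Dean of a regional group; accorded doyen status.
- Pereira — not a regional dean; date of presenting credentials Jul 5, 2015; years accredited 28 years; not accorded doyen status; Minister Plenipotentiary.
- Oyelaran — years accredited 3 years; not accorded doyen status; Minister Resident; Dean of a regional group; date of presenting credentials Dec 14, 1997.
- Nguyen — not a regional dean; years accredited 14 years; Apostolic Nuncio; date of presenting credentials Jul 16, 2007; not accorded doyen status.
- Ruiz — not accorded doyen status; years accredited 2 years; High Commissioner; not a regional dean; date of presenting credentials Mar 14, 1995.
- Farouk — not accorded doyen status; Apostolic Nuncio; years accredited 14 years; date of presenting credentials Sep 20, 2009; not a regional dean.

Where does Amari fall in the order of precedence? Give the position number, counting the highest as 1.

By class of mission: Farouk and Nguyen (Apostolic Nuncio); then Dimitriou, Eriksen and Obi (Ambassador); then Ruiz (High Commissioner); then Amari and Pereira (Minister Plenipotentiary); then Oyelaran (Minister Resident).
Farouk and Nguyen are each not a regional dean, so the next rule applies.
Farouk and Nguyen both have years accredited 14 years, so the next rule applies.
Farouk and Nguyen are each not accorded doyen status, so the next rule applies.
Among Farouk and Nguyen, by date of presenting credentials (later first): Farouk (Sep 20, 2009) before Nguyen (Jul 16, 2007).
Dimitriou, Eriksen and Obi are each Dean of a regional group, so the next rule applies.
Among Dimitriou, Eriksen and Obi, by years accredited (lower first): Dimitriou (4 years) before Eriksen and Obi (6 years).
Eriksen and Obi are each accorded doyen status, so the next rule applies.
Among Eriksen and Obi, by date of presenting credentials (later first): Eriksen (Feb 5, 2002) before Obi (Apr 18, 1999).
Amari and Pereira are each not a regional dean, so the next rule applies.
Among Amari and Pereira, by years accredited (lower first): Amari (11 years) before Pereira (28 years).
Order: Farouk, Nguyen, Dimitriou, Eriksen, Obi, Ruiz, Amari, Pereira, Oyelaran. So position 7.

7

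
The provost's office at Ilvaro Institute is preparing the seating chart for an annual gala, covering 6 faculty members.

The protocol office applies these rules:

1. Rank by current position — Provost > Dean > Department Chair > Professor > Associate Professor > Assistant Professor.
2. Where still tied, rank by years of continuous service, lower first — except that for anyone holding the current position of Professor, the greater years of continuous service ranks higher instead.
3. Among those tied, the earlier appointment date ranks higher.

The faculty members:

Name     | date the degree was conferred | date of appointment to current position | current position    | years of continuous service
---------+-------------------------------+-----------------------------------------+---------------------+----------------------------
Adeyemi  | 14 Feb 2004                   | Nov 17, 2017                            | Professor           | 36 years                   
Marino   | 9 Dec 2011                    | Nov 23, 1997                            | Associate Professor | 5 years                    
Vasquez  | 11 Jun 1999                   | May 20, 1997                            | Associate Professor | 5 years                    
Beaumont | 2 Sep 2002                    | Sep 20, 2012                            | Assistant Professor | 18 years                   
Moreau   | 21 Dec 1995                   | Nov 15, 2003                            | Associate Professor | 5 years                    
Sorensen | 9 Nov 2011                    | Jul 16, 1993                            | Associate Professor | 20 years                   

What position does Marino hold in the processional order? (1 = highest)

By current position: Adeyemi (Professor); then Vasquez, Marino, Moreau and Sorensen (Associate Professor); then Beaumont (Assistant Professor).
Among Vasquez, Marino, Moreau and Sorensen, by years of continuous service (lower first): Vasquez, Marino and Moreau (5 years) before Sorensen (20 years).
Among Vasquez, Marino and Moreau, by date of appointment to current position (earlier first): Vasquez (May 20, 1997) before Marino (Nov 23, 1997) before Moreau (Nov 15, 2003).
Order: Adeyemi, Vasquez, Marino, Moreau, Sorensen, Beaumont. So position 3.

3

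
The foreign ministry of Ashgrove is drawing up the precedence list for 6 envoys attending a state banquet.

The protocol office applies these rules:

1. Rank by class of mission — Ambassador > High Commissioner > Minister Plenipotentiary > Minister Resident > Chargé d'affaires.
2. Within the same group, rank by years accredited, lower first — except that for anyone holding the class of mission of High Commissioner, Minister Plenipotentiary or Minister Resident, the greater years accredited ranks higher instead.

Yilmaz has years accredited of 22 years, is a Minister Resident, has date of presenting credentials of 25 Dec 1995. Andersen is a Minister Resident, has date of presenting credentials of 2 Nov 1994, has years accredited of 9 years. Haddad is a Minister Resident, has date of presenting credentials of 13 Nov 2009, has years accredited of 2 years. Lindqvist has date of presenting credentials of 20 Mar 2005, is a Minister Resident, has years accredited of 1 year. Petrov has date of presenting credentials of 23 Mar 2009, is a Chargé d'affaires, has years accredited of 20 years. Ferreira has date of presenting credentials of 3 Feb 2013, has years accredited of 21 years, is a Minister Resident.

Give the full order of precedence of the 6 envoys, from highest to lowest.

Yilmaz, Ferreira, Andersen, Haddad, Lindqvist, Petrov

By class of mission: Yilmaz, Ferreira, Andersen, Haddad and Lindqvist (Minister Resident); then Petrov (Chargé d'affaires).
Among Yilmaz, Ferreira, Andersen, Haddad and Lindqvist, by years accredited (higher first) (reversed rule for this group): Yilmaz (22 years) before Ferreira (21 years) before Andersen (9 years) before Haddad (2 years) before Lindqvist (1 year).
Full order: Yilmaz, Ferreira, Andersen, Haddad, Lindqvist, Petrov.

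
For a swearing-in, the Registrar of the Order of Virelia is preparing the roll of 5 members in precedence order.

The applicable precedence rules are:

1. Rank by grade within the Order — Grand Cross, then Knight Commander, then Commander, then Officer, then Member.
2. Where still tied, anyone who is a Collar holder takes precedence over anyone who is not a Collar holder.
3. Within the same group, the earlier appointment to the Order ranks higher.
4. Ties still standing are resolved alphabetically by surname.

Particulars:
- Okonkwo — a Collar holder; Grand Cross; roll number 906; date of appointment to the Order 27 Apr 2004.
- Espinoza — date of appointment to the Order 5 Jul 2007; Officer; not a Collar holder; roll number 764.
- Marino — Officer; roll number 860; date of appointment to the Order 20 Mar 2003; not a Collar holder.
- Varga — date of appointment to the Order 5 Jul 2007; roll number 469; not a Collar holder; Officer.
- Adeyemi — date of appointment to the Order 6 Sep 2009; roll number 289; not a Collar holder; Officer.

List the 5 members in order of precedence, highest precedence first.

By grade within the Order: Okonkwo (Grand Cross); then Marino, Espinoza, Varga and Adeyemi (Officer).
Marino, Espinoza, Varga and Adeyemi are each not a Collar holder, so the next rule applies.
Among Marino, Espinoza, Varga and Adeyemi, by date of appointment to the Order (earlier first): Marino (20 Mar 2003) before Espinoza and Varga (5 Jul 2007) before Adeyemi (6 Sep 2009).
Among Espinoza and Varga, alphabetically by surname: Espinoza before Varga.
Full order: Okonkwo, Marino, Espinoza, Varga, Adeyemi.

Okonkwo, Marino, Espinoza, Varga, Adeyemi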